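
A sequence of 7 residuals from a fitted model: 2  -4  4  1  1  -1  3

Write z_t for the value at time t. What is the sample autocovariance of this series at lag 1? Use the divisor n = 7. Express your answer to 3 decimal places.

Mean z̄ = (2 − 4 + 4 + 1 + 1 − 1 + 3)/7 = 0.8571
Σ_{t=1}^{6}(z_t−z̄)(z_{t+1}−z̄) = -24.5918
γ_1 = -24.5918 / 7 = -3.513

-3.513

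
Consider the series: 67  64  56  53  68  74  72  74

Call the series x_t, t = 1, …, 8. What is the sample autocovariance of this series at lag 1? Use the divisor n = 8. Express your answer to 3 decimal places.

29.250

Mean x̄ = (67 + 64 + 56 + 53 + 68 + 74 + 72 + 74)/8 = 66.0000
Deviations: 1.0000, -2.0000, -10.0000, -13.0000, 2.0000, 8.0000, 6.0000, 8.0000
Σ_{t=1}^{7}(x_t−x̄)(x_{t+1}−x̄) = 234.0000
γ_1 = 234.0000 / 8 = 29.250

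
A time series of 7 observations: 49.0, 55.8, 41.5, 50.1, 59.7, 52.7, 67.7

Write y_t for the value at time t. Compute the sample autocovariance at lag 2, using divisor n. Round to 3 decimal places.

9.286

Mean ȳ = (49.0 + 55.8 + 41.5 + 50.1 + 59.7 + 52.7 + 67.7)/7 = 53.7857
Deviations: -4.7857, 2.0143, -12.2857, -3.6857, 5.9143, -1.0857, 13.9143
Σ_{t=1}^{5}(y_t−ȳ)(y_{t+2}−ȳ) = 65.0053
γ_2 = 65.0053 / 7 = 9.286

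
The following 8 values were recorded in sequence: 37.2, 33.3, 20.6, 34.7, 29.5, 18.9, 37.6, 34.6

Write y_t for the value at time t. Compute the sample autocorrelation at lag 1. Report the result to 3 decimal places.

Mean ȳ = (37.2 + 33.3 + 20.6 + 34.7 + 29.5 + 18.9 + 37.6 + 34.6)/8 = 30.8000
Numerator Σ_{t=1}^{7}(y_t−ȳ)(y_{t+1}−ȳ) = -93.9600
Denominator Σ(y_t−ȳ)² = 370.4400
r_1 = -93.9600 / 370.4400 = -0.254

-0.254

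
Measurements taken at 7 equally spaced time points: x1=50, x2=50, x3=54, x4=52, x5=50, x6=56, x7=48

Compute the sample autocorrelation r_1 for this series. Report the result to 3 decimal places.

Mean x̄ = (50 + 50 + 54 + 52 + 50 + 56 + 48)/7 = 51.4286
Σ(x_t−x̄)(x_{t+1}−x̄) = (2.0408) + (-3.6735) + (1.4694) + (-0.8163) + (-6.5306) + (-15.6735) = -23.1837
Denominator Σ(x_t−x̄)² = 45.7143
r_1 = -23.1837 / 45.7143 = -0.507

-0.507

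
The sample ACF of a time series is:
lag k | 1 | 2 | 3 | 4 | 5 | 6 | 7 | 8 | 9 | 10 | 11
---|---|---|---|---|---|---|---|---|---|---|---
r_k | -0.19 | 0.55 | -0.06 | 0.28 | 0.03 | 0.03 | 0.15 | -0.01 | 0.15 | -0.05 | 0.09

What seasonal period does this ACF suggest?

The largest autocorrelation is r_2 = 0.55, with a weaker echo at lag 4 (0.28); the remaining lags stay at or below 0.15.
The dominant spike at lag 2 indicates a seasonal period of 2.

2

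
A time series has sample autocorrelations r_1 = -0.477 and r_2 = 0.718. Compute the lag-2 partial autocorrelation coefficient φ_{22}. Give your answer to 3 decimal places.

φ_{22} = (r_2 − r_1²) / (1 − r_1²)
r_1² = (-0.477)² = 0.227529
Numerator = 0.718 − 0.2275 = 0.4905; denominator = 1 − 0.2275 = 0.7725
φ_{22} = 0.4905 / 0.7725 = 0.635

0.635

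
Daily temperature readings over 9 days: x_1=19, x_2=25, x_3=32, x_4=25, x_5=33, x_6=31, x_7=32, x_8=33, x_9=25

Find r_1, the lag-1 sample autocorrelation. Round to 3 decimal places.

0.075

Mean x̄ = (19 + 25 + 32 + 25 + 33 + 31 + 32 + 33 + 25)/9 = 28.3333
Numerator Σ_{t=1}^{8}(x_t−x̄)(x_{t+1}−x̄) = 14.8889
Denominator Σ(x_t−x̄)² = 198.0000
r_1 = 14.8889 / 198.0000 = 0.075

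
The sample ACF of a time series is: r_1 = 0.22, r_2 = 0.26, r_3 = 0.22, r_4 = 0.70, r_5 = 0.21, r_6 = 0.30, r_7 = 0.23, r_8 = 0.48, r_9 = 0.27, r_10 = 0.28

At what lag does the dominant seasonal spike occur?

The largest autocorrelation is r_4 = 0.70, with a weaker echo at lag 8 (0.48); the remaining lags stay at or below 0.30.
The dominant spike at lag 4 indicates a seasonal period of 4.

4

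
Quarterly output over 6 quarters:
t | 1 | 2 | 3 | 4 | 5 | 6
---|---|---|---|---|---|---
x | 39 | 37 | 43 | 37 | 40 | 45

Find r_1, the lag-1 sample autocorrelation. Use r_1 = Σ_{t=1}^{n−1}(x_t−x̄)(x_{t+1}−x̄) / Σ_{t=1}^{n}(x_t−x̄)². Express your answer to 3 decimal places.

-0.275

Mean x̄ = (39 + 37 + 43 + 37 + 40 + 45)/6 = 40.1667
Deviations from mean: -1.1667, -3.1667, 2.8333, -3.1667, -0.1667, 4.8333
Numerator Σ_{t=1}^{5}(x_t−x̄)(x_{t+1}−x̄) = -14.5278
Denominator Σ(x_t−x̄)² = 52.8333
r_1 = -14.5278 / 52.8333 = -0.275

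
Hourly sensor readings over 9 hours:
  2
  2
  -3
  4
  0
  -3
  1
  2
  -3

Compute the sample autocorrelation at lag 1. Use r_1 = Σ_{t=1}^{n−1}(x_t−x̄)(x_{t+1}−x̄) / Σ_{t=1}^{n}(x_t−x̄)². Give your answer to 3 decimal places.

Mean x̄ = (2 + 2 − 3 + 4 + 0 − 3 + 1 + 2 − 3)/9 = 0.2222
Numerator Σ_{t=1}^{8}(x_t−x̄)(x_{t+1}−x̄) = -21.7160
Denominator Σ(x_t−x̄)² = 55.5556
r_1 = -21.7160 / 55.5556 = -0.391

-0.391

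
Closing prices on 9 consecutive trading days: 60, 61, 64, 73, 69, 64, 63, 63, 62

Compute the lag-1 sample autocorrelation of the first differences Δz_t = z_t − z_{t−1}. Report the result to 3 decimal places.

0.138

First differences Δz: 1, 3, 9, -4, -5, -1, 0, -1
Mean of differences = 0.2500
Numerator Σ(Δz_t−Δz̄)(Δz_{t+1}−Δz̄) = 18.4375
Denominator Σ(Δz_t−Δz̄)² = 133.5000
r_1(Δz) = 18.4375 / 133.5000 = 0.138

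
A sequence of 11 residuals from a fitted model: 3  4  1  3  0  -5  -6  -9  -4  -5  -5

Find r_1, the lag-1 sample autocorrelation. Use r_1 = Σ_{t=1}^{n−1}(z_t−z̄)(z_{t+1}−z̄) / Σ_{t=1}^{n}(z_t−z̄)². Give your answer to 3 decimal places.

Mean z̄ = (3 + 4 + 1 + 3 + 0 − 5 − 6 − 9 − 4 − 5 − 5)/11 = -2.0909
Numerator Σ_{t=1}^{10}(z_t−z̄)(z_{t+1}−z̄) = 135.7190
Denominator Σ(z_t−z̄)² = 194.9091
r_1 = 135.7190 / 194.9091 = 0.696

0.696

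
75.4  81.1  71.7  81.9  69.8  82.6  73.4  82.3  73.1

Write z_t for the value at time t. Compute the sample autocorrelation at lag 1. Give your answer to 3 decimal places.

Mean z̄ = (75.4 + 81.1 + 71.7 + 81.9 + 69.8 + 82.6 + 73.4 + 82.3 + 73.1)/9 = 76.8111
Numerator Σ_{t=1}^{8}(z_t−z̄)(z_{t+1}−z̄) = -189.0879
Denominator Σ(z_t−z̄)² = 210.6089
r_1 = -189.0879 / 210.6089 = -0.898

-0.898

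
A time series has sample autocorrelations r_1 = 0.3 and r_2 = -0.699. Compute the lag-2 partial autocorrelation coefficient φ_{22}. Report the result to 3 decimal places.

φ_{22} = (r_2 − r_1²) / (1 − r_1²)
r_1² = (0.3)² = 0.09
Numerator = -0.699 − 0.0900 = -0.7890; denominator = 1 − 0.0900 = 0.9100
φ_{22} = -0.7890 / 0.9100 = -0.867

-0.867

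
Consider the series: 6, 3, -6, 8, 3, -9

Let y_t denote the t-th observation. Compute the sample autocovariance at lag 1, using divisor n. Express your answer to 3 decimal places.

-9.727

Mean ȳ = (6 + 3 − 6 + 8 + 3 − 9)/6 = 0.8333
Σ_{t=1}^{5}(y_t−ȳ)(y_{t+1}−ȳ) = -58.3611
γ_1 = -58.3611 / 6 = -9.727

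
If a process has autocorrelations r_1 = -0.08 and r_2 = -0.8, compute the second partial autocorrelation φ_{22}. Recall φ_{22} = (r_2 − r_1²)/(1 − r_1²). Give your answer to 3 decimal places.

φ_{22} = (r_2 − r_1²) / (1 − r_1²)
r_1² = (-0.08)² = 0.0064
Numerator = -0.8 − 0.0064 = -0.8064; denominator = 1 − 0.0064 = 0.9936
φ_{22} = -0.8064 / 0.9936 = -0.812

-0.812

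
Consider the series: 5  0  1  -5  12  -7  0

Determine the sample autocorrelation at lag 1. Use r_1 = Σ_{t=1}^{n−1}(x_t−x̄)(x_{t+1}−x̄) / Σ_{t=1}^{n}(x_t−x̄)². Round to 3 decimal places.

-0.630

Mean x̄ = (5 + 0 + 1 − 5 + 12 − 7 + 0)/7 = 0.8571
Deviations from mean: 4.1429, -0.8571, 0.1429, -5.8571, 11.1429, -7.8571, -0.8571
Numerator Σ_{t=1}^{6}(x_t−x̄)(x_{t+1}−x̄) = -150.5918
Denominator Σ(x_t−x̄)² = 238.8571
r_1 = -150.5918 / 238.8571 = -0.630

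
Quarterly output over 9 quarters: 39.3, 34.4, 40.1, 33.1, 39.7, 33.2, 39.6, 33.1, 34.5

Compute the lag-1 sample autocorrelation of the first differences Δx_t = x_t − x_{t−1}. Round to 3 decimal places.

-0.915

First differences Δx: -4.9, 5.7, -7.0, 6.6, -6.5, 6.4, -6.5, 1.4
Mean of differences = -0.6000
Numerator Σ(Δx_t−Δx̄)(Δx_{t+1}−Δx̄) = -250.3700
Denominator Σ(Δx_t−Δx̄)² = 273.6000
r_1(Δx) = -250.3700 / 273.6000 = -0.915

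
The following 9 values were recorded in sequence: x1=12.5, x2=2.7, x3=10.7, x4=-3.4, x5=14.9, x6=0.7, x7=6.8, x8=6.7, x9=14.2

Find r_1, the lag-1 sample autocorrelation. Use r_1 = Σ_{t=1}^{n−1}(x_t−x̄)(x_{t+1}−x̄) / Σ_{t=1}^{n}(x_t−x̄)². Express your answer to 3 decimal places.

Mean x̄ = (12.5 + 2.7 + 10.7 − 3.4 + 14.9 + 0.7 + 6.8 + 6.7 + 14.2)/9 = 7.3111
Numerator Σ_{t=1}^{8}(x_t−x̄)(x_{t+1}−x̄) = -207.8268
Denominator Σ(x_t−x̄)² = 323.7889
r_1 = -207.8268 / 323.7889 = -0.642

-0.642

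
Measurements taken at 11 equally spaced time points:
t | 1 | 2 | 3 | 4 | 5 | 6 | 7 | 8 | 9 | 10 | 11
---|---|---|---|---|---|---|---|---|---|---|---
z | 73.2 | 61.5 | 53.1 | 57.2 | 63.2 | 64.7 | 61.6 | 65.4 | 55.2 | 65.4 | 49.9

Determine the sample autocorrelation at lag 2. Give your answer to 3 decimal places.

-0.073

Mean z̄ = (73.2 + 61.5 + 53.1 + 57.2 + 63.2 + 64.7 + 61.6 + 65.4 + 55.2 + 65.4 + 49.9)/11 = 60.9455
Numerator Σ_{t=1}^{9}(z_t−z̄)(z_{t+2}−z̄) = -32.2260
Denominator Σ(z_t−z̄)² = 440.3673
r_2 = -32.2260 / 440.3673 = -0.073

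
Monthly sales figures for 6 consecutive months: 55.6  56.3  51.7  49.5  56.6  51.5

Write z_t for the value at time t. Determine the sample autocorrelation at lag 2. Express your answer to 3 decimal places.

Mean z̄ = (55.6 + 56.3 + 51.7 + 49.5 + 56.6 + 51.5)/6 = 53.5333
Deviations from mean: 2.0667, 2.7667, -1.8333, -4.0333, 3.0667, -2.0333
Σ(z_t−z̄)(z_{t+2}−z̄) = (-3.7889) + (-11.1589) + (-5.6222) + (8.2011) = -12.3689
Denominator Σ(z_t−z̄)² = 45.0933
r_2 = -12.3689 / 45.0933 = -0.274

-0.274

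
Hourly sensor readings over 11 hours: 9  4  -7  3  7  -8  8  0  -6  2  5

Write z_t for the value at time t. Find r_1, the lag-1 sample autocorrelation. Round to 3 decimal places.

Mean z̄ = (9 + 4 − 7 + 3 + 7 − 8 + 8 + 0 − 6 + 2 + 5)/11 = 1.5455
Numerator Σ_{t=1}^{10}(z_t−z̄)(z_{t+1}−z̄) = -121.0248
Denominator Σ(z_t−z̄)² = 370.7273
r_1 = -121.0248 / 370.7273 = -0.326

-0.326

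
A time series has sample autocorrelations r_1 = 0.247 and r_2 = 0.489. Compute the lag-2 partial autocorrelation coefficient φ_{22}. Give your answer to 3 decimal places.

0.456

φ_{22} = (r_2 − r_1²) / (1 − r_1²)
r_1² = (0.247)² = 0.061009
Numerator = 0.489 − 0.0610 = 0.4280; denominator = 1 − 0.0610 = 0.9390
φ_{22} = 0.4280 / 0.9390 = 0.456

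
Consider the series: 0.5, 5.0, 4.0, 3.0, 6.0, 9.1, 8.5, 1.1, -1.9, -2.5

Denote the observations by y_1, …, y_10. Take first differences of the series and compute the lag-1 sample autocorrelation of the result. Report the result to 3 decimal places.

First differences Δy: 4.5, -1.0, -1.0, 3.0, 3.1, -0.6, -7.4, -3.0, -0.6
Mean of differences = -0.3333
Numerator Σ(Δy_t−Δȳ)(Δy_{t+1}−Δȳ) = 26.9689
Denominator Σ(Δy_t−Δȳ)² = 104.3400
r_1(Δy) = 26.9689 / 104.3400 = 0.258

0.258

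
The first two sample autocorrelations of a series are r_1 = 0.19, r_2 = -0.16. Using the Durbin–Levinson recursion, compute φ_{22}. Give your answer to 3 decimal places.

φ_{22} = (r_2 − r_1²) / (1 − r_1²)
r_1² = (0.19)² = 0.0361
Numerator = -0.16 − 0.0361 = -0.1961; denominator = 1 − 0.0361 = 0.9639
φ_{22} = -0.1961 / 0.9639 = -0.203

-0.203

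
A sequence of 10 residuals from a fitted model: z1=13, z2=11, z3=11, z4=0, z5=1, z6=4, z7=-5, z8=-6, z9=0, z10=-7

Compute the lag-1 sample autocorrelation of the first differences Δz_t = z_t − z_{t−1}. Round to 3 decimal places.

-0.401

First differences Δz: -2, 0, -11, 1, 3, -9, -1, 6, -7
Mean of differences = -2.2222
Numerator Σ(Δz_t−Δz̄)(Δz_{t+1}−Δz̄) = -103.3827
Denominator Σ(Δz_t−Δz̄)² = 257.5556
r_1(Δz) = -103.3827 / 257.5556 = -0.401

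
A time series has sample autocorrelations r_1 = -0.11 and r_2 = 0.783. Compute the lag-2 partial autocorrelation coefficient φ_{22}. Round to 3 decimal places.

0.780

φ_{22} = (r_2 − r_1²) / (1 − r_1²)
r_1² = (-0.11)² = 0.0121
Numerator = 0.783 − 0.0121 = 0.7709; denominator = 1 − 0.0121 = 0.9879
φ_{22} = 0.7709 / 0.9879 = 0.780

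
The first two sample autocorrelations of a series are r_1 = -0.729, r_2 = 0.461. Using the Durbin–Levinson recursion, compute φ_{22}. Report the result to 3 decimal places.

-0.150

φ_{22} = (r_2 − r_1²) / (1 − r_1²)
r_1² = (-0.729)² = 0.531441
Numerator = 0.461 − 0.5314 = -0.0704; denominator = 1 − 0.5314 = 0.4686
φ_{22} = -0.0704 / 0.4686 = -0.150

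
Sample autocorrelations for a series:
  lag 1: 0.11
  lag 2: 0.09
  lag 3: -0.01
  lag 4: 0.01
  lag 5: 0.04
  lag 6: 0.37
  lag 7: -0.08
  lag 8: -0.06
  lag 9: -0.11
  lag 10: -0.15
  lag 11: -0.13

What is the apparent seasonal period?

The largest autocorrelation is r_6 = 0.37; the remaining lags stay at or below 0.11.
The dominant spike at lag 6 indicates a seasonal period of 6.

6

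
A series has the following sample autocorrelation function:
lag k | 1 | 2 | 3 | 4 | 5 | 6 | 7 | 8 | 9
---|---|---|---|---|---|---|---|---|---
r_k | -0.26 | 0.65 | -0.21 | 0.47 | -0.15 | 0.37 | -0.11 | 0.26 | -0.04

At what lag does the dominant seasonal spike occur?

2

The largest autocorrelation is r_2 = 0.65, with weaker echoes at lags 4 (0.47), 6 (0.37) and 8 (0.26); the remaining lags stay at or below -0.04.
The dominant spike at lag 2 indicates a seasonal period of 2.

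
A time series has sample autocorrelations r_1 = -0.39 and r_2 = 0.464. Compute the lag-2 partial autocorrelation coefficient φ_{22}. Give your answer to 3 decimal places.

0.368

φ_{22} = (r_2 − r_1²) / (1 − r_1²)
r_1² = (-0.39)² = 0.1521
Numerator = 0.464 − 0.1521 = 0.3119; denominator = 1 − 0.1521 = 0.8479
φ_{22} = 0.3119 / 0.8479 = 0.368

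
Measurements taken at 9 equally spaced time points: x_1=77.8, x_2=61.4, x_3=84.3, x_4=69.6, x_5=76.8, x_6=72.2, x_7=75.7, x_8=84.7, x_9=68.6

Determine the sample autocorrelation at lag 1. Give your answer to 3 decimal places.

Mean x̄ = (77.8 + 61.4 + 84.3 + 69.6 + 76.8 + 72.2 + 75.7 + 84.7 + 68.6)/9 = 74.5667
Numerator Σ_{t=1}^{8}(x_t−x̄)(x_{t+1}−x̄) = -287.1078
Denominator Σ(x_t−x̄)² = 453.3800
r_1 = -287.1078 / 453.3800 = -0.633

-0.633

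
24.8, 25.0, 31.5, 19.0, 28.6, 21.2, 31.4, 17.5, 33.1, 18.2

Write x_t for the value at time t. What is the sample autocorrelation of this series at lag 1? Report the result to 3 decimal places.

Mean x̄ = (24.8 + 25.0 + 31.5 + 19.0 + 28.6 + 21.2 + 31.4 + 17.5 + 33.1 + 18.2)/10 = 25.0300
Numerator Σ_{t=1}^{9}(x_t−x̄)(x_{t+1}−x̄) = -262.6499
Denominator Σ(x_t−x̄)² = 314.7410
r_1 = -262.6499 / 314.7410 = -0.834

-0.834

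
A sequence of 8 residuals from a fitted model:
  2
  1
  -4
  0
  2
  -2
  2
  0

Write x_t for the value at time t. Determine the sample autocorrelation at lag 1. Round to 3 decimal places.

Mean x̄ = (2 + 1 − 4 + 0 + 2 − 2 + 2 + 0)/8 = 0.1250
Deviations from mean: 1.8750, 0.8750, -4.1250, -0.1250, 1.8750, -2.1250, 1.8750, -0.1250
Σ(x_t−x̄)(x_{t+1}−x̄) = (1.6406) + (-3.6094) + (0.5156) + (-0.2344) + (-3.9844) + (-3.9844) + (-0.2344) = -9.8906
Denominator Σ(x_t−x̄)² = 32.8750
r_1 = -9.8906 / 32.8750 = -0.301

-0.301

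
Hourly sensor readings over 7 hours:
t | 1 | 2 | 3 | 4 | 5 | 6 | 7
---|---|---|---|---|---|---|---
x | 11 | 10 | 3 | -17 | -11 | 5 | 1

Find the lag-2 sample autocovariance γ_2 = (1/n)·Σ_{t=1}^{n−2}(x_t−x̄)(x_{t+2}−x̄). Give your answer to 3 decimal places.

-37.003

Mean x̄ = (11 + 10 + 3 − 17 − 11 + 5 + 1)/7 = 0.2857
Σ_{t=1}^{5}(x_t−x̄)(x_{t+2}−x̄) = -259.0204
γ_2 = -259.0204 / 7 = -37.003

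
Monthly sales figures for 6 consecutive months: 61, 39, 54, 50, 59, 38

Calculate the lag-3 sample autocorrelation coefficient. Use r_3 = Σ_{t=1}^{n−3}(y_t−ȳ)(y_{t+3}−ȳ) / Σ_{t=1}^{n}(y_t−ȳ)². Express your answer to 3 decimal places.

-0.305

Mean ȳ = (61 + 39 + 54 + 50 + 59 + 38)/6 = 50.1667
Deviations from mean: 10.8333, -11.1667, 3.8333, -0.1667, 8.8333, -12.1667
Σ(y_t−ȳ)(y_{t+3}−ȳ) = (-1.8056) + (-98.6389) + (-46.6389) = -147.0833
Denominator Σ(y_t−ȳ)² = 482.8333
r_3 = -147.0833 / 482.8333 = -0.305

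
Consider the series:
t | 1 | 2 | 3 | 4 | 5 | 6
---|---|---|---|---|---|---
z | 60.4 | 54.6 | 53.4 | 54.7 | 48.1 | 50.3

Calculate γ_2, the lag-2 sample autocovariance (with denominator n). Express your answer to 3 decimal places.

Mean z̄ = (60.4 + 54.6 + 53.4 + 54.7 + 48.1 + 50.3)/6 = 53.5833
Σ_{t=1}^{4}(z_t−z̄)(z_{t+2}−z̄) = -2.7756
γ_2 = -2.7756 / 6 = -0.463

-0.463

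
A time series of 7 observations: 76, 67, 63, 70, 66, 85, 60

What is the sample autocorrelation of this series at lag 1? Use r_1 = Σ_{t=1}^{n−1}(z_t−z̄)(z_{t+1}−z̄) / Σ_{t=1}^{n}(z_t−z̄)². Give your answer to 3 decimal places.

-0.477

Mean z̄ = (76 + 67 + 63 + 70 + 66 + 85 + 60)/7 = 69.5714
Σ(z_t−z̄)(z_{t+1}−z̄) = (-16.5306) + (16.8980) + (-2.8163) + (-1.5306) + (-55.1020) + (-147.6735) = -206.7551
Denominator Σ(z_t−z̄)² = 433.7143
r_1 = -206.7551 / 433.7143 = -0.477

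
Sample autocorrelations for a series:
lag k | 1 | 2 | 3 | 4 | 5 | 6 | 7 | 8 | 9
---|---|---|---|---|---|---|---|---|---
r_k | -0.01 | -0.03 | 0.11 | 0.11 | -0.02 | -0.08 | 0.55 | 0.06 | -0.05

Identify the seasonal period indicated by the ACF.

The largest autocorrelation is r_7 = 0.55; the remaining lags stay at or below 0.11.
The dominant spike at lag 7 indicates a seasonal period of 7.

7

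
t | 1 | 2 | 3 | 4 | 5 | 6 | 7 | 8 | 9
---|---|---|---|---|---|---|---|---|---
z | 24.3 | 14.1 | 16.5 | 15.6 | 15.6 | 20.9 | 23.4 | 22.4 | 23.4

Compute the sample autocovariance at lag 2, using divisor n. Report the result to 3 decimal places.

Mean z̄ = (24.3 + 14.1 + 16.5 + 15.6 + 15.6 + 20.9 + 23.4 + 22.4 + 23.4)/9 = 19.5778
Σ_{t=1}^{7}(z_t−z̄)(z_{t+2}−z̄) = 17.3757
γ_2 = 17.3757 / 9 = 1.931

1.931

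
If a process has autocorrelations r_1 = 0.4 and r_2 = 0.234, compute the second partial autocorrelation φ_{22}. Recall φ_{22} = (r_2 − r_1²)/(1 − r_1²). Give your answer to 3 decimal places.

0.088

φ_{22} = (r_2 − r_1²) / (1 − r_1²)
r_1² = (0.4)² = 0.16
Numerator = 0.234 − 0.1600 = 0.0740; denominator = 1 − 0.1600 = 0.8400
φ_{22} = 0.0740 / 0.8400 = 0.088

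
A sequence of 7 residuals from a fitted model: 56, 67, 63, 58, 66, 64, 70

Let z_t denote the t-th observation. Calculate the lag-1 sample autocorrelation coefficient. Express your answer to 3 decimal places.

-0.233

Mean z̄ = (56 + 67 + 63 + 58 + 66 + 64 + 70)/7 = 63.4286
Deviations from mean: -7.4286, 3.5714, -0.4286, -5.4286, 2.5714, 0.5714, 6.5714
Σ(z_t−z̄)(z_{t+1}−z̄) = (-26.5306) + (-1.5306) + (2.3265) + (-13.9592) + (1.4694) + (3.7551) = -34.4694
Denominator Σ(z_t−z̄)² = 147.7143
r_1 = -34.4694 / 147.7143 = -0.233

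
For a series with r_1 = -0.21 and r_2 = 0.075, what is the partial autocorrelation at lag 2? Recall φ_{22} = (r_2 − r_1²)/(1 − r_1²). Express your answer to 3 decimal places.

0.032

φ_{22} = (r_2 − r_1²) / (1 − r_1²)
r_1² = (-0.21)² = 0.0441
Numerator = 0.075 − 0.0441 = 0.0309; denominator = 1 − 0.0441 = 0.9559
φ_{22} = 0.0309 / 0.9559 = 0.032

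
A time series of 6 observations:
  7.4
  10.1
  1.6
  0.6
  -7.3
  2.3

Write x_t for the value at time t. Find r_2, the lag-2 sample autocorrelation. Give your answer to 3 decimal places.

-0.054

Mean x̄ = (7.4 + 10.1 + 1.6 + 0.6 − 7.3 + 2.3)/6 = 2.4500
Deviations from mean: 4.9500, 7.6500, -0.8500, -1.8500, -9.7500, -0.1500
Numerator Σ_{t=1}^{4}(x_t−x̄)(x_{t+2}−x̄) = -9.7950
Denominator Σ(x_t−x̄)² = 182.2550
r_2 = -9.7950 / 182.2550 = -0.054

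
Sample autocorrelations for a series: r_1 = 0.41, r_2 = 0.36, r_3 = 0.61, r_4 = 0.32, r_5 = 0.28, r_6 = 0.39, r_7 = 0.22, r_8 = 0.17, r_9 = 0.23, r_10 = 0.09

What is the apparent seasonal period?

The largest autocorrelation is r_3 = 0.61; the remaining lags stay at or below 0.41. The elevated value at lag 1 (0.41), dropping to 0.36 at lag 2, reflects decaying short-term dependence rather than seasonality.
The dominant spike at lag 3 indicates a seasonal period of 3.

3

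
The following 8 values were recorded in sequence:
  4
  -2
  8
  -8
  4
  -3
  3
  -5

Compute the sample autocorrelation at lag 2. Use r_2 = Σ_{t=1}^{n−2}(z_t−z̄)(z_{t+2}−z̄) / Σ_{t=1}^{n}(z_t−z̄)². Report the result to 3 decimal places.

Mean z̄ = (4 − 2 + 8 − 8 + 4 − 3 + 3 − 5)/8 = 0.1250
Deviations from mean: 3.8750, -2.1250, 7.8750, -8.1250, 3.8750, -3.1250, 2.8750, -5.1250
Σ(z_t−z̄)(z_{t+2}−z̄) = (30.5156) + (17.2656) + (30.5156) + (25.3906) + (11.1406) + (16.0156) = 130.8438
Denominator Σ(z_t−z̄)² = 206.8750
r_2 = 130.8438 / 206.8750 = 0.632

0.632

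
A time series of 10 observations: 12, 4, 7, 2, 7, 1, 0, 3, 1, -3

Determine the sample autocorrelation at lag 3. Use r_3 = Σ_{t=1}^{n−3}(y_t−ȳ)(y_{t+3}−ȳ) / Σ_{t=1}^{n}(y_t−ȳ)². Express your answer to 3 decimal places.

Mean ȳ = (12 + 4 + 7 + 2 + 7 + 1 + 0 + 3 + 1 − 3)/10 = 3.4000
Σ(y_t−ȳ)(y_{t+3}−ȳ) = (-12.0400) + (2.1600) + (-8.6400) + (4.7600) + (-1.4400) + (5.7600) + (21.7600) = 12.3200
Denominator Σ(y_t−ȳ)² = 166.4000
r_3 = 12.3200 / 166.4000 = 0.074

0.074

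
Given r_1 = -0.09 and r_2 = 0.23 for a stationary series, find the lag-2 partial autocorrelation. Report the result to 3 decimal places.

φ_{22} = (r_2 − r_1²) / (1 − r_1²)
r_1² = (-0.09)² = 0.0081
Numerator = 0.23 − 0.0081 = 0.2219; denominator = 1 − 0.0081 = 0.9919
φ_{22} = 0.2219 / 0.9919 = 0.224

0.224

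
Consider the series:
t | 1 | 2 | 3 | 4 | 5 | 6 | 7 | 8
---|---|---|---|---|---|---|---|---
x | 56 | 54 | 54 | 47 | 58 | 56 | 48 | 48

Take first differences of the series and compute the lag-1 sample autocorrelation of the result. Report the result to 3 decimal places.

First differences Δx: -2, 0, -7, 11, -2, -8, 0
Mean of differences = -1.1429
Numerator Σ(Δx_t−Δx̄)(Δx_{t+1}−Δx̄) = -91.1633
Denominator Σ(Δx_t−Δx̄)² = 232.8571
r_1(Δx) = -91.1633 / 232.8571 = -0.391

-0.391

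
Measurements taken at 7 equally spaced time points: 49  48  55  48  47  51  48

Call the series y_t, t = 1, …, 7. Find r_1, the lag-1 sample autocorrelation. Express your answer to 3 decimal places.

Mean ȳ = (49 + 48 + 55 + 48 + 47 + 51 + 48)/7 = 49.4286
Numerator Σ_{t=1}^{6}(y_t−ȳ)(y_{t+1}−ȳ) = -17.8980
Denominator Σ(y_t−ȳ)² = 45.7143
r_1 = -17.8980 / 45.7143 = -0.392

-0.392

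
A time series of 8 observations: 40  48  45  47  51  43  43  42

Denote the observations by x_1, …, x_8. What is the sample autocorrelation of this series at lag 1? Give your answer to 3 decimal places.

Mean x̄ = (40 + 48 + 45 + 47 + 51 + 43 + 43 + 42)/8 = 44.8750
Deviations from mean: -4.8750, 3.1250, 0.1250, 2.1250, 6.1250, -1.8750, -1.8750, -2.8750
Σ(x_t−x̄)(x_{t+1}−x̄) = (-15.2344) + (0.3906) + (0.2656) + (13.0156) + (-11.4844) + (3.5156) + (5.3906) = -4.1406
Denominator Σ(x_t−x̄)² = 90.8750
r_1 = -4.1406 / 90.8750 = -0.046

-0.046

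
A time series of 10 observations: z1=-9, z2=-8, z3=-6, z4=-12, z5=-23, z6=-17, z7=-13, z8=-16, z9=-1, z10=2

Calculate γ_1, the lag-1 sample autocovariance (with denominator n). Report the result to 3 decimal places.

20.711

Mean z̄ = (-9 − 8 − 6 − 12 − 23 − 17 − 13 − 16 − 1 + 2)/10 = -10.3000
Σ_{t=1}^{9}(z_t−z̄)(z_{t+1}−z̄) = 207.1100
γ_1 = 207.1100 / 10 = 20.711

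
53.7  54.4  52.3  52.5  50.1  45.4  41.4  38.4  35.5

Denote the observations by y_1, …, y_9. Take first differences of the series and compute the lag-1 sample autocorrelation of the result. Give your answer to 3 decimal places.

0.276

First differences Δy: 0.7, -2.1, 0.2, -2.4, -4.7, -4.0, -3.0, -2.9
Mean of differences = -2.2750
Numerator Σ(Δy_t−Δȳ)(Δy_{t+1}−Δȳ) = 6.8344
Denominator Σ(Δy_t−Δȳ)² = 24.7950
r_1(Δy) = 6.8344 / 24.7950 = 0.276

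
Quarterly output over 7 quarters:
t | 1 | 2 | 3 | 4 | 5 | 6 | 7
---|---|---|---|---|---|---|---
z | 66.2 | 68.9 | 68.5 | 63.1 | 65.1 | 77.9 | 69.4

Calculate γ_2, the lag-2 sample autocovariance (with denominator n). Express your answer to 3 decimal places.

-8.070

Mean z̄ = (66.2 + 68.9 + 68.5 + 63.1 + 65.1 + 77.9 + 69.4)/7 = 68.4429
Deviations: -2.2429, 0.4571, 0.0571, -5.3429, -3.3429, 9.4571, 0.9571
Σ_{t=1}^{5}(z_t−z̄)(z_{t+2}−z̄) = -56.4894
γ_2 = -56.4894 / 7 = -8.070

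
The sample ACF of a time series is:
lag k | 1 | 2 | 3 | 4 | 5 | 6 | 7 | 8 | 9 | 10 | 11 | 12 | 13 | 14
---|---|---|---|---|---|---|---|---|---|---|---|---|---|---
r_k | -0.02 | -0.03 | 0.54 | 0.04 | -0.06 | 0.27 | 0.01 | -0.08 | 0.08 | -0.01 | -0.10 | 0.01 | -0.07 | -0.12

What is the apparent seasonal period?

The largest autocorrelation is r_3 = 0.54, with a weaker echo at lag 6 (0.27); the remaining lags stay at or below 0.08.
The dominant spike at lag 3 indicates a seasonal period of 3.

3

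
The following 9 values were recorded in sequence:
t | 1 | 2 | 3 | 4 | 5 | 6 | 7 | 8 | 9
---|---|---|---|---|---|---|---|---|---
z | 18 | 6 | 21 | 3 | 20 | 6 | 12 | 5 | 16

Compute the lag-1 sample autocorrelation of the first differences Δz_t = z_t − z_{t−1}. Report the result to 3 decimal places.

First differences Δz: -12, 15, -18, 17, -14, 6, -7, 11
Mean of differences = -0.2500
Numerator Σ(Δz_t−Δz̄)(Δz_{t+1}−Δz̄) = -1197.3125
Denominator Σ(Δz_t−Δz̄)² = 1383.5000
r_1(Δz) = -1197.3125 / 1383.5000 = -0.865

-0.865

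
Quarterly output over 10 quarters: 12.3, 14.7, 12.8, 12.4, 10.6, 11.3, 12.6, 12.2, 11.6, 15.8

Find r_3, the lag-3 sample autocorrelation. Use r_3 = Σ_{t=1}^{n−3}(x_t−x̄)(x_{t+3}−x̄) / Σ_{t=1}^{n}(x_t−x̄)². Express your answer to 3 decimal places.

-0.101

Mean x̄ = (12.3 + 14.7 + 12.8 + 12.4 + 10.6 + 11.3 + 12.6 + 12.2 + 11.6 + 15.8)/10 = 12.6300
Σ(x_t−x̄)(x_{t+3}−x̄) = (0.0759) + (-4.2021) + (-0.2261) + (0.0069) + (0.8729) + (1.3699) + (-0.0951) = -2.1977
Denominator Σ(x_t−x̄)² = 21.6610
r_3 = -2.1977 / 21.6610 = -0.101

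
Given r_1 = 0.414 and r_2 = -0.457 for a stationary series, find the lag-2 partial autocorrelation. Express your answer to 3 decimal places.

φ_{22} = (r_2 − r_1²) / (1 − r_1²)
r_1² = (0.414)² = 0.171396
Numerator = -0.457 − 0.1714 = -0.6284; denominator = 1 − 0.1714 = 0.8286
φ_{22} = -0.6284 / 0.8286 = -0.758

-0.758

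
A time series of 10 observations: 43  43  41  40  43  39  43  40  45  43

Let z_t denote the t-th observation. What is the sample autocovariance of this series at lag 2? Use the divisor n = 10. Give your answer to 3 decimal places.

1.000

Mean z̄ = (43 + 43 + 41 + 40 + 43 + 39 + 43 + 40 + 45 + 43)/10 = 42.0000
Σ_{t=1}^{8}(z_t−z̄)(z_{t+2}−z̄) = 10.0000
γ_2 = 10.0000 / 10 = 1.000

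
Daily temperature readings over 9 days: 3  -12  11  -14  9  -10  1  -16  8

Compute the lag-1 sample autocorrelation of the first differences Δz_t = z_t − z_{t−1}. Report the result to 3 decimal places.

-0.841

First differences Δz: -15, 23, -25, 23, -19, 11, -17, 24
Mean of differences = 0.6250
Numerator Σ(Δz_t−Δz̄)(Δz_{t+1}−Δz̄) = -2733.8906
Denominator Σ(Δz_t−Δz̄)² = 3251.8750
r_1(Δz) = -2733.8906 / 3251.8750 = -0.841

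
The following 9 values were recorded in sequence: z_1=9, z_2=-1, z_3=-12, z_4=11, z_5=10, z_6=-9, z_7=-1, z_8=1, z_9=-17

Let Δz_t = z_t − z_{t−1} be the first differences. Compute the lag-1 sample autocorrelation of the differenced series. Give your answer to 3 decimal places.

First differences Δz: -10, -11, 23, -1, -19, 8, 2, -18
Mean of differences = -3.2500
Numerator Σ(Δz_t−Δz̄)(Δz_{t+1}−Δz̄) = -323.0625
Denominator Σ(Δz_t−Δz̄)² = 1419.5000
r_1(Δz) = -323.0625 / 1419.5000 = -0.228

-0.228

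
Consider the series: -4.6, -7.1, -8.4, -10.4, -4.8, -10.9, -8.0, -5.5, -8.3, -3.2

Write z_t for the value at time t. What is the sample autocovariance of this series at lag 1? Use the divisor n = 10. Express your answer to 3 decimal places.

Mean z̄ = (-4.6 − 7.1 − 8.4 − 10.4 − 4.8 − 10.9 − 8.0 − 5.5 − 8.3 − 3.2)/10 = -7.1200
Σ_{t=1}^{9}(z_t−z̄)(z_{t+1}−z̄) = -16.7924
γ_1 = -16.7924 / 10 = -1.679

-1.679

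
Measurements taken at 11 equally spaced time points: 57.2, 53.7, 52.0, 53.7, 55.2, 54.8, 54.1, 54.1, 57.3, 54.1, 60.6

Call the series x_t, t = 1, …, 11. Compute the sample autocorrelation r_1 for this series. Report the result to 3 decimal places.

-0.046

Mean x̄ = (57.2 + 53.7 + 52.0 + 53.7 + 55.2 + 54.8 + 54.1 + 54.1 + 57.3 + 54.1 + 60.6)/11 = 55.1636
Numerator Σ_{t=1}^{10}(x_t−x̄)(x_{t+1}−x̄) = -2.5950
Denominator Σ(x_t−x̄)² = 56.0855
r_1 = -2.5950 / 56.0855 = -0.046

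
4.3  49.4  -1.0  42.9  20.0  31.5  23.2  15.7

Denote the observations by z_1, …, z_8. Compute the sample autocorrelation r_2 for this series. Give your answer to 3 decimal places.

Mean z̄ = (4.3 + 49.4 − 1.0 + 42.9 + 20.0 + 31.5 + 23.2 + 15.7)/8 = 23.2500
Deviations from mean: -18.9500, 26.1500, -24.2500, 19.6500, -3.2500, 8.2500, -0.0500, -7.5500
Numerator Σ_{t=1}^{6}(z_t−z̄)(z_{t+2}−z̄) = 1152.1850
Denominator Σ(z_t−z̄)² = 2152.7400
r_2 = 1152.1850 / 2152.7400 = 0.535

0.535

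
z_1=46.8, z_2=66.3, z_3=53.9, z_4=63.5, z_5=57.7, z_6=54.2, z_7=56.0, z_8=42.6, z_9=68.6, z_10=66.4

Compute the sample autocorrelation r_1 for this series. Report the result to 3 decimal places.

-0.275

Mean z̄ = (46.8 + 66.3 + 53.9 + 63.5 + 57.7 + 54.2 + 56.0 + 42.6 + 68.6 + 66.4)/10 = 57.6000
Numerator Σ_{t=1}^{9}(z_t−z̄)(z_{t+1}−z̄) = -186.4900
Denominator Σ(z_t−z̄)² = 678.4000
r_1 = -186.4900 / 678.4000 = -0.275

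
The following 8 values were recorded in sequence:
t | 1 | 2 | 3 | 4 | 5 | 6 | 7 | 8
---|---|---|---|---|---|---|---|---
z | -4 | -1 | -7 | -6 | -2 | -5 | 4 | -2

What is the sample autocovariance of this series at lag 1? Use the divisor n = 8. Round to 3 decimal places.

Mean z̄ = (-4 − 1 − 7 − 6 − 2 − 5 + 4 − 2)/8 = -2.8750
Σ_{t=1}^{7}(z_t−z̄)(z_{t+1}−z̄) = -10.1406
γ_1 = -10.1406 / 8 = -1.268

-1.268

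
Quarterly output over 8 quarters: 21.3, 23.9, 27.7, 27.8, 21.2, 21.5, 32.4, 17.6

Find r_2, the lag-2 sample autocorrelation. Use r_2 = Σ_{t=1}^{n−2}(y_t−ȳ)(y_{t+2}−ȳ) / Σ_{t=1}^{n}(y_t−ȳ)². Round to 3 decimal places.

Mean ȳ = (21.3 + 23.9 + 27.7 + 27.8 + 21.2 + 21.5 + 32.4 + 17.6)/8 = 24.1750
Deviations from mean: -2.8750, -0.2750, 3.5250, 3.6250, -2.9750, -2.6750, 8.2250, -6.5750
Σ(y_t−ȳ)(y_{t+2}−ȳ) = (-10.1344) + (-0.9969) + (-10.4869) + (-9.6969) + (-24.4694) + (17.5881) = -38.1963
Denominator Σ(y_t−ȳ)² = 160.7950
r_2 = -38.1963 / 160.7950 = -0.238

-0.238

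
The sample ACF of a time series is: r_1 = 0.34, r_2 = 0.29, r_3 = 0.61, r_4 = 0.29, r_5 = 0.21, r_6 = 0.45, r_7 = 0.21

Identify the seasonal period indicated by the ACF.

3

The largest autocorrelation is r_3 = 0.61, with a weaker echo at lag 6 (0.45); the remaining lags stay at or below 0.34. The elevated value at lag 1 (0.34), dropping to 0.29 at lag 2, reflects decaying short-term dependence rather than seasonality.
The dominant spike at lag 3 indicates a seasonal period of 3.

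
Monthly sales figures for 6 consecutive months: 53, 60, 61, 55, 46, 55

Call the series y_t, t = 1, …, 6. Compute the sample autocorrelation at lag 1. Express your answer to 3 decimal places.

Mean ȳ = (53 + 60 + 61 + 55 + 46 + 55)/6 = 55.0000
Deviations from mean: -2.0000, 5.0000, 6.0000, 0.0000, -9.0000, 0.0000
Σ(y_t−ȳ)(y_{t+1}−ȳ) = (-10.0000) + (30.0000) + (0.0000) + (0.0000) + (0.0000) = 20.0000
Denominator Σ(y_t−ȳ)² = 146.0000
r_1 = 20.0000 / 146.0000 = 0.137

0.137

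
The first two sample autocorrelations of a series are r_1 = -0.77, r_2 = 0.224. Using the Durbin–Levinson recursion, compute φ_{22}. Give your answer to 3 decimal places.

-0.906

φ_{22} = (r_2 − r_1²) / (1 − r_1²)
r_1² = (-0.77)² = 0.5929
Numerator = 0.224 − 0.5929 = -0.3689; denominator = 1 − 0.5929 = 0.4071
φ_{22} = -0.3689 / 0.4071 = -0.906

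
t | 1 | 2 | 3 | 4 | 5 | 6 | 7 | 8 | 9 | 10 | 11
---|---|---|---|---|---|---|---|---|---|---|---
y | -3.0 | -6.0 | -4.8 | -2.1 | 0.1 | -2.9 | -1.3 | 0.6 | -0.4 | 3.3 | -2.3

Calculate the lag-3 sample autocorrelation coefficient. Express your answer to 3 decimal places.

Mean ȳ = (-3.0 − 6.0 − 4.8 − 2.1 + 0.1 − 2.9 − 1.3 + 0.6 − 0.4 + 3.3 − 2.3)/11 = -1.7091
Numerator Σ_{t=1}^{8}(y_t−ȳ)(y_{t+3}−ȳ) = -0.4339
Denominator Σ(y_t−ȳ)² = 67.1291
r_3 = -0.4339 / 67.1291 = -0.006

-0.006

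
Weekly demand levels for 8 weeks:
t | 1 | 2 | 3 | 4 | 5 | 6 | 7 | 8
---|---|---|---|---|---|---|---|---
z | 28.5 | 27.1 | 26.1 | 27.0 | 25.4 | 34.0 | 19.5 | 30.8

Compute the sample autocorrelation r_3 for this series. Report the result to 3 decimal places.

Mean z̄ = (28.5 + 27.1 + 26.1 + 27.0 + 25.4 + 34.0 + 19.5 + 30.8)/8 = 27.3000
Deviations from mean: 1.2000, -0.2000, -1.2000, -0.3000, -1.9000, 6.7000, -7.8000, 3.5000
Σ(z_t−z̄)(z_{t+3}−z̄) = (-0.3600) + (0.3800) + (-8.0400) + (2.3400) + (-6.6500) = -12.3300
Denominator Σ(z_t−z̄)² = 124.6000
r_3 = -12.3300 / 124.6000 = -0.099

-0.099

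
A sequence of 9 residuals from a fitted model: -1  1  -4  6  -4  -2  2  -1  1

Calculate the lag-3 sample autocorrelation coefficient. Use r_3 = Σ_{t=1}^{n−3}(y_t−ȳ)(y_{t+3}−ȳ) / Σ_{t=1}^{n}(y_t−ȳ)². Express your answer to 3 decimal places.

Mean ȳ = (-1 + 1 − 4 + 6 − 4 − 2 + 2 − 1 + 1)/9 = -0.2222
Σ(y_t−ȳ)(y_{t+3}−ȳ) = (-4.8395) + (-4.6173) + (6.7160) + (13.8272) + (2.9383) + (-2.1728) = 11.8519
Denominator Σ(y_t−ȳ)² = 79.5556
r_3 = 11.8519 / 79.5556 = 0.149

0.149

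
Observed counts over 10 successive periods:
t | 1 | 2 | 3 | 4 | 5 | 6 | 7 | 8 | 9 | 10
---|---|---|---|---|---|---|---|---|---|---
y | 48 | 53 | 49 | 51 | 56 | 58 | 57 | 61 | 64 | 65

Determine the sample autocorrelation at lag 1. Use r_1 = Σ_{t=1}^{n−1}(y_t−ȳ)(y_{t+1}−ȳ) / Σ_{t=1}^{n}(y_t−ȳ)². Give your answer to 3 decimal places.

Mean ȳ = (48 + 53 + 49 + 51 + 56 + 58 + 57 + 61 + 64 + 65)/10 = 56.2000
Numerator Σ_{t=1}^{9}(y_t−ȳ)(y_{t+1}−ȳ) = 198.7600
Denominator Σ(y_t−ȳ)² = 321.6000
r_1 = 198.7600 / 321.6000 = 0.618

0.618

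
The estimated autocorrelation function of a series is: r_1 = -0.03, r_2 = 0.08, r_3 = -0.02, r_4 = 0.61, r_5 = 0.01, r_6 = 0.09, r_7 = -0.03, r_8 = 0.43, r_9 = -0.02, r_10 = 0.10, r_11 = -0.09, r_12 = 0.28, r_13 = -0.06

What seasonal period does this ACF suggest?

4

The largest autocorrelation is r_4 = 0.61, with weaker echoes at lags 8 (0.43) and 12 (0.28); the remaining lags stay at or below 0.10.
The dominant spike at lag 4 indicates a seasonal period of 4.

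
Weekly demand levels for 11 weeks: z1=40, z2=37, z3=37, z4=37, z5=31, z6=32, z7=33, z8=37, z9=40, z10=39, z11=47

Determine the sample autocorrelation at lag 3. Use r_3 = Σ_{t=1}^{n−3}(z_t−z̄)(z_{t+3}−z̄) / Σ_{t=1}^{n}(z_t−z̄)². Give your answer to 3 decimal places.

Mean z̄ = (40 + 37 + 37 + 37 + 31 + 32 + 33 + 37 + 40 + 39 + 47)/11 = 37.2727
Numerator Σ_{t=1}^{8}(z_t−z̄)(z_{t+3}−z̄) = -19.1322
Denominator Σ(z_t−z̄)² = 198.1818
r_3 = -19.1322 / 198.1818 = -0.097

-0.097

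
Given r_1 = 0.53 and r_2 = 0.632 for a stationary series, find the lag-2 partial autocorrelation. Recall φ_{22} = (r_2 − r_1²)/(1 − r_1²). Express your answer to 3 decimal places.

φ_{22} = (r_2 − r_1²) / (1 − r_1²)
r_1² = (0.53)² = 0.2809
Numerator = 0.632 − 0.2809 = 0.3511; denominator = 1 − 0.2809 = 0.7191
φ_{22} = 0.3511 / 0.7191 = 0.488

0.488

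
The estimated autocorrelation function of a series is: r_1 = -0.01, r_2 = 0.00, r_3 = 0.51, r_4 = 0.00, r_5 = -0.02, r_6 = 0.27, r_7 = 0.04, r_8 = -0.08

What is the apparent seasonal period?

The largest autocorrelation is r_3 = 0.51, with a weaker echo at lag 6 (0.27); the remaining lags stay at or below 0.04.
The dominant spike at lag 3 indicates a seasonal period of 3.

3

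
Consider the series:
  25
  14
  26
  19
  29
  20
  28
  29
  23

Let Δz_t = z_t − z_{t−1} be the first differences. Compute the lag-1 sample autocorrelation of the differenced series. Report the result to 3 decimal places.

-0.743

First differences Δz: -11, 12, -7, 10, -9, 8, 1, -6
Mean of differences = -0.2500
Numerator Σ(Δz_t−Δz̄)(Δz_{t+1}−Δz̄) = -442.3125
Denominator Σ(Δz_t−Δz̄)² = 595.5000
r_1(Δz) = -442.3125 / 595.5000 = -0.743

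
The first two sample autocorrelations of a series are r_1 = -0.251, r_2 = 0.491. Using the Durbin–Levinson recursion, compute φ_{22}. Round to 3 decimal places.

0.457

φ_{22} = (r_2 − r_1²) / (1 − r_1²)
r_1² = (-0.251)² = 0.063001
Numerator = 0.491 − 0.0630 = 0.4280; denominator = 1 − 0.0630 = 0.9370
φ_{22} = 0.4280 / 0.9370 = 0.457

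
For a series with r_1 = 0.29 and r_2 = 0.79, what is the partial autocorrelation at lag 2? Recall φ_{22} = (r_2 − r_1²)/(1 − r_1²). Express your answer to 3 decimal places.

φ_{22} = (r_2 − r_1²) / (1 − r_1²)
r_1² = (0.29)² = 0.0841
Numerator = 0.79 − 0.0841 = 0.7059; denominator = 1 − 0.0841 = 0.9159
φ_{22} = 0.7059 / 0.9159 = 0.771

0.771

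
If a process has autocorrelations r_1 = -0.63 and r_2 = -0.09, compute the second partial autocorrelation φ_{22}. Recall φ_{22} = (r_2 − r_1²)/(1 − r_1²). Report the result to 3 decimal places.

φ_{22} = (r_2 − r_1²) / (1 − r_1²)
r_1² = (-0.63)² = 0.3969
Numerator = -0.09 − 0.3969 = -0.4869; denominator = 1 − 0.3969 = 0.6031
φ_{22} = -0.4869 / 0.6031 = -0.807

-0.807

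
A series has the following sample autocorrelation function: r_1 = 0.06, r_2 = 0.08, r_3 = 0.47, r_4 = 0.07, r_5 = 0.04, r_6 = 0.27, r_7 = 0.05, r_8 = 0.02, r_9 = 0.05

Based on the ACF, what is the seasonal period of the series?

The largest autocorrelation is r_3 = 0.47, with a weaker echo at lag 6 (0.27); the remaining lags stay at or below 0.08.
The dominant spike at lag 3 indicates a seasonal period of 3.

3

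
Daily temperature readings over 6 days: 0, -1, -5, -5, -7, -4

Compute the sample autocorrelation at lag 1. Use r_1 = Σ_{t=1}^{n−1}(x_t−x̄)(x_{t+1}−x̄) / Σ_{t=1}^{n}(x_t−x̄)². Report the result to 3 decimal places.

Mean x̄ = (0 − 1 − 5 − 5 − 7 − 4)/6 = -3.6667
Σ(x_t−x̄)(x_{t+1}−x̄) = (9.7778) + (-3.5556) + (1.7778) + (4.4444) + (1.1111) = 13.5556
Denominator Σ(x_t−x̄)² = 35.3333
r_1 = 13.5556 / 35.3333 = 0.384

0.384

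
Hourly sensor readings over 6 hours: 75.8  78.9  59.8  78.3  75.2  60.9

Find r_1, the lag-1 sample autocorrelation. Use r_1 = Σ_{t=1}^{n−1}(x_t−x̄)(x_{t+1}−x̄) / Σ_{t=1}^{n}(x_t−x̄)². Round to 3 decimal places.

-0.388

Mean x̄ = (75.8 + 78.9 + 59.8 + 78.3 + 75.2 + 60.9)/6 = 71.4833
Deviations from mean: 4.3167, 7.4167, -11.6833, 6.8167, 3.7167, -10.5833
Σ(x_t−x̄)(x_{t+1}−x̄) = (32.0153) + (-86.6514) + (-79.6414) + (25.3353) + (-39.3347) = -148.2769
Denominator Σ(x_t−x̄)² = 382.4283
r_1 = -148.2769 / 382.4283 = -0.388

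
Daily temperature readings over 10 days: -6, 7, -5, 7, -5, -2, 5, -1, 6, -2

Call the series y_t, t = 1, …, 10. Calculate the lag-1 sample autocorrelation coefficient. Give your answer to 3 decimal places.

-0.693

Mean ȳ = (-6 + 7 − 5 + 7 − 5 − 2 + 5 − 1 + 6 − 2)/10 = 0.4000
Numerator Σ_{t=1}^{9}(y_t−ȳ)(y_{t+1}−ȳ) = -174.9600
Denominator Σ(y_t−ȳ)² = 252.4000
r_1 = -174.9600 / 252.4000 = -0.693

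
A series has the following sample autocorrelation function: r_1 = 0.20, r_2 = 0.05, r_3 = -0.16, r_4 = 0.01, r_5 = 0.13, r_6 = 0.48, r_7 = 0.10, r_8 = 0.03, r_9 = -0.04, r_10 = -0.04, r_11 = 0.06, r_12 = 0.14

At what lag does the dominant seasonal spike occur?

6

The largest autocorrelation is r_6 = 0.48; the remaining lags stay at or below 0.20. The elevated value at lag 1 (0.20), dropping to 0.05 at lag 2, reflects decaying short-term dependence rather than seasonality.
The dominant spike at lag 6 indicates a seasonal period of 6.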